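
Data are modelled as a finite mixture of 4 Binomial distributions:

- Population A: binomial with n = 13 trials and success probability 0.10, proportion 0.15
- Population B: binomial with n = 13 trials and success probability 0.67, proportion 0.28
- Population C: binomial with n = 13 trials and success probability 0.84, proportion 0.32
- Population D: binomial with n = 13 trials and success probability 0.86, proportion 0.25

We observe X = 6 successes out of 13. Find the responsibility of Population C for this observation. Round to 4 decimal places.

0.0268

Posterior ∝ prior × likelihood, so P(k | x) ∝ P(Z=k) f_k(x); normalise over all components.
Component likelihoods at x = 6 successes out of 13:
  L_A = C(13,6)·0.10^6·0.90^7 = 1716·1e-06·0.478297 = 0.000820757
  L_B = C(13,6)·0.67^6·0.33^7 = 1716·0.0904584·0.000426184 = 0.0661552
  L_C = C(13,6)·0.84^6·0.16^7 = 1716·0.351298·2.68435e-06 = 0.0016182
  L_D = C(13,6)·0.86^6·0.14^7 = 1716·0.404567·1.05414e-06 = 0.00073182
Prior × likelihood for each component:
  P(Z=A)·L_A = 0.15 × 0.000820757 = 0.000123114
  P(Z=B)·L_B = 0.28 × 0.0661552 = 0.0185234
  P(Z=C)·L_C = 0.32 × 0.0016182 = 0.000517825
  P(Z=D)·L_D = 0.25 × 0.00073182 = 0.000182955
Evidence: 0.000123114 + 0.0185234 + 0.000517825 + 0.000182955 = 0.0193473
So the posterior for Population C is 0.000517825 / 0.0193473 ≈ 0.0268.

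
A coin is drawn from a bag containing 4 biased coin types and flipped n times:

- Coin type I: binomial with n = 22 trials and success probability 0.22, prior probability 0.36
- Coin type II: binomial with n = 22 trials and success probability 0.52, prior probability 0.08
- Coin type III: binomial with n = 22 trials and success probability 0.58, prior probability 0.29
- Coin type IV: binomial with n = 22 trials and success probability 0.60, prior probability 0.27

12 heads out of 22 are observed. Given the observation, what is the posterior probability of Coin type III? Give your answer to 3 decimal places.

0.466

By Bayes' theorem, P(k | x) = w_k f_k(x) / Σ_j w_j f_j(x).
Binomial probabilities:
  f_I = 0.000692923
  f_II = 0.164104
  f_III = 0.160065
  f_IV = 0.147598
Multiply by the mixture weights:
  w_I·f_I = 0.36 × 0.000692923 = 0.000249452
  w_II·f_II = 0.08 × 0.164104 = 0.0131283
  w_III·f_III = 0.29 × 0.160065 = 0.0464187
  w_IV·f_IV = 0.27 × 0.147598 = 0.0398516
Evidence: 0.000249452 + 0.0131283 + 0.0464187 + 0.0398516 = 0.0996481
P(Coin type III | data) = 0.0464187 / 0.0996481 ≈ 0.466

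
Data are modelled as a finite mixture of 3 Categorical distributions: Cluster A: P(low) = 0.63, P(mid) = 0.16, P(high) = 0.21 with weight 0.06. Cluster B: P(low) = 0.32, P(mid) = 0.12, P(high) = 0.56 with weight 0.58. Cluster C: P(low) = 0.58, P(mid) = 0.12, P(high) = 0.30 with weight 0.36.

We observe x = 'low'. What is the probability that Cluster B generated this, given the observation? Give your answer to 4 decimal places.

By Bayes' theorem, P(k | x) = w_k f_k(x) / Σ_j w_j f_j(x).
Evaluate each component's likelihood at the observed value:
  L_A = 0.63
  L_B = 0.32
  L_C = 0.58
Unnormalised posteriors:
  w_A·L_A = 0.06 × 0.63 = 0.0378
  w_B·L_B = 0.58 × 0.32 = 0.1856
  w_C·L_C = 0.36 × 0.58 = 0.2088
Sum: 0.0378 + 0.1856 + 0.2088 = 0.4322
P(Cluster B | data) = 0.1856 / 0.4322 ≈ 0.4294

0.4294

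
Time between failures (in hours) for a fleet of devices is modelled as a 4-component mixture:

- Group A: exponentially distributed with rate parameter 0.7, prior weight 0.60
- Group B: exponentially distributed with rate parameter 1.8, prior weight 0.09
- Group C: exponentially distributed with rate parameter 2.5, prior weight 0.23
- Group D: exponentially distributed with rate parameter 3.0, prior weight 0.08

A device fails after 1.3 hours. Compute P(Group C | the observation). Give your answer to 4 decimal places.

0.1053

P(component k | x) = P(Z=k)·f_k(x) / marginal(x), where marginal(x) = Σ_j P(Z=j)·f_j(x).
Exponential densities:
  f_A = 0.281767
  f_B = 0.17339
  f_C = 0.0969355
  f_D = 0.0607257
Unnormalised posteriors:
  P(Z=A)·f_A = 0.60 × 0.281767 = 0.16906
  P(Z=B)·f_B = 0.09 × 0.17339 = 0.0156051
  P(Z=C)·f_C = 0.23 × 0.0969355 = 0.0222952
  P(Z=D)·f_D = 0.08 × 0.0607257 = 0.00485806
Evidence: 0.16906 + 0.0156051 + 0.0222952 + 0.00485806 = 0.211818
So the posterior for Group C is 0.0222952 / 0.211818 ≈ 0.1053.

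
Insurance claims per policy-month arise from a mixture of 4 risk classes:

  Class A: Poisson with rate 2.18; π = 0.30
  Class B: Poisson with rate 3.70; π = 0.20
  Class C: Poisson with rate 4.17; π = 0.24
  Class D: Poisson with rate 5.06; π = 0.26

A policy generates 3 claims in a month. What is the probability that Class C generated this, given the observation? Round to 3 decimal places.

0.248

The responsibility of component k is π_k f_k(x) divided by Σ_j π_j f_j(x).
Component likelihoods at x = 3 claims:
  f_A = e^(−2.18)·2.18^3/3! = 0.195189
  f_B = e^(−3.70)·3.70^3/3! = 0.20872
  f_C = e^(−4.17)·4.17^3/3! = 0.186745
  f_D = e^(−5.06)·5.06^3/3! = 0.137016
Multiply by the mixture weights:
  π_A·f_A = 0.30 × 0.195189 = 0.0585568
  π_B·f_B = 0.20 × 0.20872 = 0.041744
  π_C·f_C = 0.24 × 0.186745 = 0.0448188
  π_D·f_D = 0.26 × 0.137016 = 0.0356241
Normaliser: 0.0585568 + 0.041744 + 0.0448188 + 0.0356241 = 0.180744
Responsibility of Class C: 0.0448188 / 0.180744 ≈ 0.248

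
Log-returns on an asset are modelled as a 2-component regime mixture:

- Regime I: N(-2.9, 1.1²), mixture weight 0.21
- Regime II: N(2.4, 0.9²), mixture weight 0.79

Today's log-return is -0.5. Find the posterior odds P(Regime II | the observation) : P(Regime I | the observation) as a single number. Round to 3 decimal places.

0.276

Only the two components matter; the odds are (P(Z=i) f_i(x)) / (P(Z=j) f_j(x)).
Evaluate each component's likelihood at the observed value:
  L_I = 0.0335602
  L_II = 0.00246655
Odds = (0.79/0.21) × (0.00246655/0.0335602) = 3.7619 × 0.0734962 ≈ 0.276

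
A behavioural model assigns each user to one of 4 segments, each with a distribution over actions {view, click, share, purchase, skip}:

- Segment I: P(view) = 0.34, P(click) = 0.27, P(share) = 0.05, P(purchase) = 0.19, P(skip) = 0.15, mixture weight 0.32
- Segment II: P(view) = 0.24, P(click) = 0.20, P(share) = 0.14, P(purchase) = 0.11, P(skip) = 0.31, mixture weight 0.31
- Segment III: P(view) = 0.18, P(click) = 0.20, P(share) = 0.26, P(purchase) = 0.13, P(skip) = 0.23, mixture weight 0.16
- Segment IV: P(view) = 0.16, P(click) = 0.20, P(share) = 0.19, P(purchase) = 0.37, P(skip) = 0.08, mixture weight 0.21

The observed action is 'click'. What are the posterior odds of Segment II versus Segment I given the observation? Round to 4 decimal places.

The posterior odds equal the prior odds times the likelihood ratio: (π_i/π_j)·(f_i(x)/f_j(x)).
Evaluate each component's likelihood at the observed value:
  p_I = 0.27
  p_II = 0.2
  p_III = 0.2
  p_IV = 0.2
Posterior odds = (π_II·p_II) / (π_I·p_I) = (0.31·0.2) / (0.32·0.27) = 0.062 / 0.0864 ≈ 0.7176

0.7176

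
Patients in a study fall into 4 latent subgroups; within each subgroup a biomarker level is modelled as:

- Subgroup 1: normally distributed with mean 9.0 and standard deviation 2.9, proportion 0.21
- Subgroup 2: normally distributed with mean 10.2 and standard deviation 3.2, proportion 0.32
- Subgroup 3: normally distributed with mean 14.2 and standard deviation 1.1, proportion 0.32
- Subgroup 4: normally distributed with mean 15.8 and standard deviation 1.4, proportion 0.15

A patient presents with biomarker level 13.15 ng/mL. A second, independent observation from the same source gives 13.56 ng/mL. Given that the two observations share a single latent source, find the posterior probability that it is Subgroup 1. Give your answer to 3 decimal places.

0.016

By Bayes' theorem, P(k | x) = w_k f_k(x) / Σ_j w_j f_j(x).
Since both observations come from the same component, the likelihood for component k is f_k(x₁)·f_k(x₂).
  f_1 = [(1/(2.9·√(2π)))·exp(−(13.15−9.0)²/(2·2.9²)) = 0.137566·exp(-1.02393) = 0.0494112] × [0.0399594] = 0.00197444
  f_2 = [(1/(3.2·√(2π)))·exp(−(13.15−10.2)²/(2·3.2²)) = 0.124669·exp(-0.42493) = 0.0815111] × [0.0718382] = 0.00585561
  f_3 = [(1/(1.1·√(2π)))·exp(−(13.15−14.2)²/(2·1.1²)) = 0.362675·exp(-0.45558) = 0.229965] × [0.306204] = 0.0704162
  f_4 = [(1/(1.4·√(2π)))·exp(−(13.15−15.8)²/(2·1.4²)) = 0.284959·exp(-1.79145) = 0.0475076] × [0.0792292] = 0.00376399
Multiply by the mixture weights:
  w_1·f_1 = 0.21 × 0.00197444 = 0.000414632
  w_2·f_2 = 0.32 × 0.00585561 = 0.00187379
  w_3·f_3 = 0.32 × 0.0704162 = 0.0225332
  w_4·f_4 = 0.15 × 0.00376399 = 0.000564599
Marginal: 0.000414632 + 0.00187379 + 0.0225332 + 0.000564599 = 0.0253862
So the posterior for Subgroup 1 is 0.000414632 / 0.0253862 ≈ 0.016.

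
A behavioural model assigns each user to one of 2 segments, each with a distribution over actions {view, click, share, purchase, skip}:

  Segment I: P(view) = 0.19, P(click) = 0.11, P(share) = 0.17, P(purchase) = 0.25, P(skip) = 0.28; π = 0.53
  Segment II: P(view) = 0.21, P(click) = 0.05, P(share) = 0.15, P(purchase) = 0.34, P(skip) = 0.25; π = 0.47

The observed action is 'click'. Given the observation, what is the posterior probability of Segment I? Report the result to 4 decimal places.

The responsibility of component k is π_k f_k(x) divided by Σ_j π_j f_j(x).
Evaluate each component's likelihood at the observed value:
  f_I = P(click | comp) = 0.11
  f_II = P(click | comp) = 0.05
Weight by the priors:
  π_I·f_I = 0.53 × 0.11 = 0.0583
  π_II·f_II = 0.47 × 0.05 = 0.0235
Evidence: 0.0583 + 0.0235 = 0.0818
P(Segment I | data) = 0.0583 / 0.0818 ≈ 0.7127

0.7127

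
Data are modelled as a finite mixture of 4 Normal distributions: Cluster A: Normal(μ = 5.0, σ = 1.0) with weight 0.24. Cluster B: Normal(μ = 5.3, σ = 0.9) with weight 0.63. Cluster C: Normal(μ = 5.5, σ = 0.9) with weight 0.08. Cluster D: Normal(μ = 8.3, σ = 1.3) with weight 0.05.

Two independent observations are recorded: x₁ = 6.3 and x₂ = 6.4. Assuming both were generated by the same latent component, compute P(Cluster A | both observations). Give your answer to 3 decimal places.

By Bayes' theorem, P(k | x) = P(Z=k) f_k(x) / Σ_j P(Z=j) f_j(x).
Since both observations come from the same component, the likelihood for component k is f_k(x₁)·f_k(x₂).
  L_A = [(1/(1.0·√(2π)))·exp(−(6.3−5.0)²/(2·1.0²)) = 0.398942·exp(-0.84500) = 0.171369] × [0.149727] = 0.0256586
  L_B = [(1/(0.9·√(2π)))·exp(−(6.3−5.3)²/(2·0.9²)) = 0.443269·exp(-0.61728) = 0.239103] × [0.210033] = 0.0502194
  L_C = [(1/(0.9·√(2π)))·exp(−(6.3−5.5)²/(2·0.9²)) = 0.443269·exp(-0.39506) = 0.298603] × [0.268856] = 0.0802814
  L_D = [(1/(1.3·√(2π)))·exp(−(6.3−8.3)²/(2·1.3²)) = 0.306879·exp(-1.18343) = 0.0939742] × [0.105468] = 0.00991125
Weight by the priors:
  P(Z=A)·L_A = 0.24 × 0.0256586 = 0.00615806
  P(Z=B)·L_B = 0.63 × 0.0502194 = 0.0316382
  P(Z=C)·L_C = 0.08 × 0.0802814 = 0.00642251
  P(Z=D)·L_D = 0.05 × 0.00991125 = 0.000495562
Denominator: 0.00615806 + 0.0316382 + 0.00642251 + 0.000495562 = 0.0447144
So the posterior for Cluster A is 0.00615806 / 0.0447144 ≈ 0.138.

0.138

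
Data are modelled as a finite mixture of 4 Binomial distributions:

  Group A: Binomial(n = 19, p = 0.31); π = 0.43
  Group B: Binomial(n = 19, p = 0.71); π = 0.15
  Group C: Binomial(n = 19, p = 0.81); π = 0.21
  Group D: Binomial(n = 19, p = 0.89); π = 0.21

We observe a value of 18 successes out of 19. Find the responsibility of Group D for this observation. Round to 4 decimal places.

Apply Bayes' rule: the posterior for each component is proportional to its prior times its likelihood at x.
Binomial probabilities:
  L_A = C(19,18)·0.31^18·0.69^1 = 19·6.99054e-10·0.69 = 9.16459e-09
  L_B = C(19,18)·0.71^18·0.29^1 = 19·0.00210209·0.29 = 0.0115825
  L_C = C(19,18)·0.81^18·0.19^1 = 19·0.0225284·0.19 = 0.0813275
  L_D = C(19,18)·0.89^18·0.11^1 = 19·0.12275·0.11 = 0.256547
Weight by the priors:
  w_A·L_A = 0.43 × 9.16459e-09 = 3.94077e-09
  w_B·L_B = 0.15 × 0.0115825 = 0.00173737
  w_C·L_C = 0.21 × 0.0813275 = 0.0170788
  w_D·L_D = 0.21 × 0.256547 = 0.0538748
Sum: 3.94077e-09 + 0.00173737 + 0.0170788 + 0.0538748 = 0.072691
P(Group D | 18 successes out of 19) ≈ 0.7411

0.7411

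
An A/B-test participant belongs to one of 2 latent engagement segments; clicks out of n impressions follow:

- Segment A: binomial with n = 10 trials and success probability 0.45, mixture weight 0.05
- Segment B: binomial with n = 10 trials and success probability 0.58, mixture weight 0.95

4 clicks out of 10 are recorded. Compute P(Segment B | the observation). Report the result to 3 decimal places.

0.912

P(component k | x) = π_k·f_k(x) / marginal(x), where marginal(x) = Σ_j π_j·f_j(x).
Component likelihoods at x = 4 clicks out of 10:
  f_A = C(10,4)·0.45^4·0.55^6 = 210·0.0410063·0.0276806 = 0.238367
  f_B = C(10,4)·0.58^4·0.42^6 = 210·0.113165·0.00548903 = 0.130445
Unnormalised posteriors:
  π_A·f_A = 0.05 × 0.238367 = 0.0119183
  π_B·f_B = 0.95 × 0.130445 = 0.123923
Denominator: 0.0119183 + 0.123923 = 0.135841
P(Segment B | x) = 0.123923 / 0.135841 ≈ 0.912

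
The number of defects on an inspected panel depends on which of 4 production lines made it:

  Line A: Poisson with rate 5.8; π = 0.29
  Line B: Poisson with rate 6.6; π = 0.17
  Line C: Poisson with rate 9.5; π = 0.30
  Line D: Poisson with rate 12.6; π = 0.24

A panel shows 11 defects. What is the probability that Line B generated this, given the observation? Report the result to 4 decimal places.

Apply Bayes' rule: the posterior for each component is proportional to its prior times its likelihood at x.
Poisson probabilities:
  L_A = e^(−5.8)·5.8^11/11! = 0.0189515
  L_B = e^(−6.6)·6.6^11/11! = 0.0352764
  L_C = e^(−9.5)·9.5^11/11! = 0.106661
  L_D = e^(−12.6)·12.6^11/11! = 0.107352
Weight by the priors:
  π_A·L_A = 0.29 × 0.0189515 = 0.00549594
  π_B·L_B = 0.17 × 0.0352764 = 0.00599698
  π_C·L_C = 0.30 × 0.106661 = 0.0319984
  π_D·L_D = 0.24 × 0.107352 = 0.0257645
Normaliser: 0.00549594 + 0.00599698 + 0.0319984 + 0.0257645 = 0.0692557
So the posterior for Line B is 0.00599698 / 0.0692557 ≈ 0.0866.

0.0866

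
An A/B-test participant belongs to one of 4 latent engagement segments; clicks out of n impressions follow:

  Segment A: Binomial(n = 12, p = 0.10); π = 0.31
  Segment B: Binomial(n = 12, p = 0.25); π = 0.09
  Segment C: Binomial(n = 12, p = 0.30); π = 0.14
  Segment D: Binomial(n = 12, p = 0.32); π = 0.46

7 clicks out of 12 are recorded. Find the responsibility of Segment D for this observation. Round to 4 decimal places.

By Bayes' theorem, P(k | x) = w_k f_k(x) / Σ_j w_j f_j(x).
Evaluate each component's likelihood at the observed value:
  p_A = 4.67668e-05
  p_B = 0.0114713
  p_C = 0.0291115
  p_D = 0.0395658
Weight by the priors:
  w_A·p_A = 0.31 × 4.67668e-05 = 1.44977e-05
  w_B·p_B = 0.09 × 0.0114713 = 0.00103241
  w_C·p_C = 0.14 × 0.0291115 = 0.00407561
  w_D·p_D = 0.46 × 0.0395658 = 0.0182003
Denominator: 1.44977e-05 + 0.00103241 + 0.00407561 + 0.0182003 = 0.0233228
Responsibility of Segment D: 0.0182003 / 0.0233228 ≈ 0.7804

0.7804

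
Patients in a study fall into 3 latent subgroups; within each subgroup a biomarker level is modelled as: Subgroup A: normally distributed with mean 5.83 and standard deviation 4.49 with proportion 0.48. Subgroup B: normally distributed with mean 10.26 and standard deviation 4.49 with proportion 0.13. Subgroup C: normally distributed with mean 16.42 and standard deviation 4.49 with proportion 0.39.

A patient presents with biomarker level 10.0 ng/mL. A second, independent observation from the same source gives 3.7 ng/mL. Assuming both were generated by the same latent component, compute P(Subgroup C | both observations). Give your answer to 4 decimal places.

P(component k | x) = P(Z=k)·f_k(x) / marginal(x), where marginal(x) = Σ_j P(Z=j)·f_j(x).
Since both observations come from the same component, the likelihood for component k is f_k(x₁)·f_k(x₂).
  f_A = [(1/(4.49·√(2π)))·exp(−(10.0−5.83)²/(2·4.49²)) = 0.088851·exp(-0.43127) = 0.0577252] × [0.0793955] = 0.00458312
  f_B = [(1/(4.49·√(2π)))·exp(−(10.0−10.26)²/(2·4.49²)) = 0.088851·exp(-0.00168) = 0.0887024] × [0.0305593] = 0.00271068
  f_C = [(1/(4.49·√(2π)))·exp(−(10.0−16.42)²/(2·4.49²)) = 0.088851·exp(-1.02223) = 0.0319681] × [0.00160661] = 5.13602e-05
Unnormalised posteriors:
  P(Z=A)·f_A = 0.48 × 0.00458312 = 0.0021999
  P(Z=B)·f_B = 0.13 × 0.00271068 = 0.000352389
  P(Z=C)·f_C = 0.39 × 5.13602e-05 = 2.00305e-05
Evidence: 0.0021999 + 0.000352389 + 2.00305e-05 = 0.00257232
Responsibility of Subgroup C: 2.00305e-05 / 0.00257232 ≈ 0.0078

0.0078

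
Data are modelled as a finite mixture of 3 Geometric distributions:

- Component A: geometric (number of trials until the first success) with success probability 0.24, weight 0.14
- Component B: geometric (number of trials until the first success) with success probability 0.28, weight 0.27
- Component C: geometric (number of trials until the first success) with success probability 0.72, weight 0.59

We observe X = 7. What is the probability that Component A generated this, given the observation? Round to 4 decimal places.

0.3762

By Bayes' theorem, P(k | x) = π_k f_k(x) / Σ_j π_j f_j(x).
Component likelihoods at x = 7:
  L_A = 0.24·(1−0.24)^6 = 0.24·0.1927 = 0.046248
  L_B = 0.28·(1−0.28)^6 = 0.28·0.139314 = 0.0390079
  L_C = 0.72·(1−0.72)^6 = 0.72·0.00048189 = 0.000346961
Multiply by the mixture weights:
  π_A·L_A = 0.14 × 0.046248 = 0.00647472
  π_B·L_B = 0.27 × 0.0390079 = 0.0105321
  π_C·L_C = 0.59 × 0.000346961 = 0.000204707
Marginal: 0.00647472 + 0.0105321 + 0.000204707 = 0.0172116
P(Component A | 7) = 0.00647472 / 0.0172116 ≈ 0.3762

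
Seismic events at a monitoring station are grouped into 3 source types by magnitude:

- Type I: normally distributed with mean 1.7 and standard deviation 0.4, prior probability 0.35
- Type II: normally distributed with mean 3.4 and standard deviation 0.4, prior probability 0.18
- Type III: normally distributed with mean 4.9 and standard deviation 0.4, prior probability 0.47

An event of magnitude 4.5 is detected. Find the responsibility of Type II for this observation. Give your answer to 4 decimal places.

0.0142

Posterior ∝ prior × likelihood, so P(k | x) ∝ P(Z=k) f_k(x); normalise over all components.
Component likelihoods at x = 4.5:
  L_I = 2.28368e-11
  L_II = 0.0227339
  L_III = 0.604927
Multiply by the mixture weights:
  P(Z=I)·L_I = 0.35 × 2.28368e-11 = 7.99288e-12
  P(Z=II)·L_II = 0.18 × 0.0227339 = 0.0040921
  P(Z=III)·L_III = 0.47 × 0.604927 = 0.284316
Marginal: 7.99288e-12 + 0.0040921 + 0.284316 = 0.288408
Responsibility of Type II: 0.0040921 / 0.288408 ≈ 0.0142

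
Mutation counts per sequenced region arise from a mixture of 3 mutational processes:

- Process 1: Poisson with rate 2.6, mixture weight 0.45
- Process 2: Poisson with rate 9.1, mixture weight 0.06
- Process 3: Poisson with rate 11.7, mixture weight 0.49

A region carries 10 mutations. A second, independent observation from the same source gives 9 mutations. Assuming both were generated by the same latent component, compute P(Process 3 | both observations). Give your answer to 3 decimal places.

P(component k | x) = π_k·f_k(x) / marginal(x), where marginal(x) = Σ_j π_j·f_j(x).
Since both observations come from the same component, the likelihood for component k is f_k(x₁)·f_k(x₂).
  p_1 = [e^(−2.6)·2.6^10/10! = 0.000288938] × [0.0011113] = 3.21097e-07
  p_2 = [e^(−9.1)·9.1^10/10! = 0.119832] × [0.131683] = 0.0157798
  p_3 = [e^(−11.7)·11.7^10/10! = 0.109863] × [0.0938997] = 0.0103161
Prior × likelihood for each component:
  π_1·p_1 = 0.45 × 3.21097e-07 = 1.44494e-07
  π_2·p_2 = 0.06 × 0.0157798 = 0.000946787
  π_3·p_3 = 0.49 × 0.0103161 = 0.00505488
Denominator: 1.44494e-07 + 0.000946787 + 0.00505488 = 0.00600181
P(Process 3 | x) ≈ 0.842

0.842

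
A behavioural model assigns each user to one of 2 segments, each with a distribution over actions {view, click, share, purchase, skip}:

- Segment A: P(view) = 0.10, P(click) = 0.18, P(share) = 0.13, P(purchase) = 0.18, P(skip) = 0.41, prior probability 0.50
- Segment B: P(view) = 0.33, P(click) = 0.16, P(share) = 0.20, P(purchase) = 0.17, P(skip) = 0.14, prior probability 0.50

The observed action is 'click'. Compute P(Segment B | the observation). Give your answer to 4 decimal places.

0.4706

Posterior ∝ prior × likelihood, so P(k | x) ∝ w_k f_k(x); normalise over all components.
Component likelihoods at x = 'click':
  L_A = 0.18
  L_B = 0.16
Prior × likelihood for each component:
  w_A·L_A = 0.50 × 0.18 = 0.09
  w_B·L_B = 0.50 × 0.16 = 0.08
Marginal: 0.09 + 0.08 = 0.17
P(Segment B | 'click') ≈ 0.4706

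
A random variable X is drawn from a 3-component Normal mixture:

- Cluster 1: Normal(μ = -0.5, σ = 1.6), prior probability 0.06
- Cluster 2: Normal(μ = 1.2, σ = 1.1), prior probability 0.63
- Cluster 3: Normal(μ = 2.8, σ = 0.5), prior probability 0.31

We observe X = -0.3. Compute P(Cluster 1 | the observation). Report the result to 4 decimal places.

0.1413

P(component k | x) = π_k·f_k(x) / marginal(x), where marginal(x) = Σ_j π_j·f_j(x).
Normal densities:
  f_1 = (1/(1.6·√(2π)))·exp(−(-0.3−-0.5)²/(2·1.6²)) = 0.249339·exp(-0.00781) = 0.247399
  f_2 = (1/(1.1·√(2π)))·exp(−(-0.3−1.2)²/(2·1.1²)) = 0.362675·exp(-0.92975) = 0.14313
  f_3 = (1/(0.5·√(2π)))·exp(−(-0.3−2.8)²/(2·0.5²)) = 0.797885·exp(-19.22000) = 3.58757e-09
Unnormalised posteriors:
  π_1·f_1 = 0.06 × 0.247399 = 0.0148439
  π_2·f_2 = 0.63 × 0.14313 = 0.090172
  π_3·f_3 = 0.31 × 3.58757e-09 = 1.11215e-09
Marginal: 0.0148439 + 0.090172 + 1.11215e-09 = 0.105016
P(Cluster 1 | x) = 0.0148439 / 0.105016 ≈ 0.1413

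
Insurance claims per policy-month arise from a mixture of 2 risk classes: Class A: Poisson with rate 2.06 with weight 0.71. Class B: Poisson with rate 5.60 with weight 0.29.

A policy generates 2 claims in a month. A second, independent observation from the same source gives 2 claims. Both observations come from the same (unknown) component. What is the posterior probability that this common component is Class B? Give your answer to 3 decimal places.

P(component k | x) = P(Z=k)·f_k(x) / marginal(x), where marginal(x) = Σ_j P(Z=j)·f_j(x).
Since both observations come from the same component, the likelihood for component k is f_k(x₁)·f_k(x₂).
  L_A = [0.270432] × [0.270432] = 0.0731334
  L_B = [0.0579825] × [0.0579825] = 0.00336197
Prior × likelihood for each component:
  P(Z=A)·L_A = 0.71 × 0.0731334 = 0.0519247
  P(Z=B)·L_B = 0.29 × 0.00336197 = 0.000974971
Evidence: 0.0519247 + 0.000974971 = 0.0528997
Responsibility of Class B: 0.000974971 / 0.0528997 ≈ 0.018

0.018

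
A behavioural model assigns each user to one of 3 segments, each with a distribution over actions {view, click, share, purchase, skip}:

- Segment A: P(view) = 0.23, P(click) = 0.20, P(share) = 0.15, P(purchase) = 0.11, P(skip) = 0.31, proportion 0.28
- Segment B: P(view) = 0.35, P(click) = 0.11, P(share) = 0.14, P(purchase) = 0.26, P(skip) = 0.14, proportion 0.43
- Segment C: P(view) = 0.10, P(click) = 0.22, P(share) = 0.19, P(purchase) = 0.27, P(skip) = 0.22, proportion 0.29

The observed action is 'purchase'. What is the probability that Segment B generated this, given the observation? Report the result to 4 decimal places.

P(component k | x) = π_k·f_k(x) / marginal(x), where marginal(x) = Σ_j π_j·f_j(x).
Categorical probabilities:
  L_A = 0.11
  L_B = 0.26
  L_C = 0.27
Unnormalised posteriors:
  π_A·L_A = 0.28 × 0.11 = 0.0308
  π_B·L_B = 0.43 × 0.26 = 0.1118
  π_C·L_C = 0.29 × 0.27 = 0.0783
Normaliser: 0.0308 + 0.1118 + 0.0783 = 0.2209
Responsibility of Segment B: 0.1118 / 0.2209 ≈ 0.5061

0.5061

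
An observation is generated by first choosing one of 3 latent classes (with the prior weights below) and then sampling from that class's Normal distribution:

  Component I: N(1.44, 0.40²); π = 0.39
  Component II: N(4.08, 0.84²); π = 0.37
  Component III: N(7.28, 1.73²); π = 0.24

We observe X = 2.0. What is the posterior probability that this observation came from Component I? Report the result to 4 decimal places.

Posterior ∝ prior × likelihood, so P(k | x) ∝ π_k f_k(x); normalise over all components.
Component likelihoods at x = 2.0:
  p_I = (1/(0.40·√(2π)))·exp(−(2.0−1.44)²/(2·0.40²)) = 0.997356·exp(-0.98000) = 0.374319
  p_II = (1/(0.84·√(2π)))·exp(−(2.0−4.08)²/(2·0.84²)) = 0.474931·exp(-3.06576) = 0.0221405
  p_III = (1/(1.73·√(2π)))·exp(−(2.0−7.28)²/(2·1.73²)) = 0.230602·exp(-4.65742) = 0.00218862
Multiply by the mixture weights:
  π_I·p_I = 0.39 × 0.374319 = 0.145984
  π_II·p_II = 0.37 × 0.0221405 = 0.008192
  π_III·p_III = 0.24 × 0.00218862 = 0.00052527
Normaliser: 0.145984 + 0.008192 + 0.00052527 = 0.154702
P(Component I | 2.0) ≈ 0.9437

0.9437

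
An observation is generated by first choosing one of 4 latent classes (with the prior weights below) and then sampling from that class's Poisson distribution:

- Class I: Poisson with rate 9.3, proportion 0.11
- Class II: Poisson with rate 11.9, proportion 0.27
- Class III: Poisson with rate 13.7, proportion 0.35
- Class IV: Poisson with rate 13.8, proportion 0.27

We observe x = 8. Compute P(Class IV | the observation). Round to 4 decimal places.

Apply Bayes' rule: the posterior for each component is proportional to its prior times its likelihood at x.
Component likelihoods at x = 8:
  p_I = e^(−9.3)·9.3^8/8! = 0.126883
  p_II = e^(−11.9)·11.9^8/8! = 0.0677253
  p_III = e^(−13.7)·13.7^8/8! = 0.0345469
  p_IV = e^(−13.8)·13.8^8/8! = 0.0331321
Weight by the priors:
  P(Z=I)·p_I = 0.11 × 0.126883 = 0.0139572
  P(Z=II)·p_II = 0.27 × 0.0677253 = 0.0182858
  P(Z=III)·p_III = 0.35 × 0.0345469 = 0.0120914
  P(Z=IV)·p_IV = 0.27 × 0.0331321 = 0.00894565
Sum: 0.0139572 + 0.0182858 + 0.0120914 + 0.00894565 = 0.0532801
So the posterior for Class IV is 0.00894565 / 0.0532801 ≈ 0.1679.

0.1679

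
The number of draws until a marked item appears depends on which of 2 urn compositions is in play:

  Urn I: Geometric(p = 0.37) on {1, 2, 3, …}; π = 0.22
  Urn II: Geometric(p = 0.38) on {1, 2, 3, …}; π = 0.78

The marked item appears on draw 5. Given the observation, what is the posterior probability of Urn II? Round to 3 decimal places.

0.774

Posterior ∝ prior × likelihood, so P(k | x) ∝ π_k f_k(x); normalise over all components.
Evaluate each component's likelihood at the observed value:
  L_I = 0.058286
  L_II = 0.0561501
Weight by the priors:
  π_I·L_I = 0.22 × 0.058286 = 0.0128229
  π_II·L_II = 0.78 × 0.0561501 = 0.0437971
Marginal: 0.0128229 + 0.0437971 = 0.05662
Responsibility of Urn II: 0.0437971 / 0.05662 ≈ 0.774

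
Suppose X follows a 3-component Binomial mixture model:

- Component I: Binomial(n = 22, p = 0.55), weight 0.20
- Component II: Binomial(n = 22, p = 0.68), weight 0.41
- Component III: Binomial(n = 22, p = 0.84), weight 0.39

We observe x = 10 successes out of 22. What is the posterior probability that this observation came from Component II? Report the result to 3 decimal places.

P(component k | x) = w_k·f_k(x) / marginal(x), where marginal(x) = Σ_j w_j·f_j(x).
Evaluate each component's likelihood at the observed value:
  f_I = C(22,10)·0.55^10·0.45^12 = 646646·0.00253295·6.89525e-05 = 0.112939
  f_II = C(22,10)·0.68^10·0.32^12 = 646646·0.0211392·1.15292e-06 = 0.01576
  f_III = C(22,10)·0.84^10·0.16^12 = 646646·0.174901·2.81475e-10 = 3.18346e-05
Weight by the priors:
  w_I·f_I = 0.20 × 0.112939 = 0.0225878
  w_II·f_II = 0.41 × 0.01576 = 0.00646159
  w_III·f_III = 0.39 × 3.18346e-05 = 1.24155e-05
Marginal: 0.0225878 + 0.00646159 + 1.24155e-05 = 0.0290618
Responsibility of Component II: 0.00646159 / 0.0290618 ≈ 0.222

0.222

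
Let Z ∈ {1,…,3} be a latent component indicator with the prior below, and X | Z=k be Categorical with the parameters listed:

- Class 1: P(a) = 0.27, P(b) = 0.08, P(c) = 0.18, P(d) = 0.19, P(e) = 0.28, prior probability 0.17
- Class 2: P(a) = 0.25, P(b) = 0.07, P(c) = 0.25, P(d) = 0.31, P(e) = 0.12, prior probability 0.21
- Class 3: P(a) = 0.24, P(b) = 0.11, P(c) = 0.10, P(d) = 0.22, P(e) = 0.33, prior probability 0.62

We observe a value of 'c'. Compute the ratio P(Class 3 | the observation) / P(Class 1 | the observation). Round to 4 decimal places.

Since P(k|x) ∝ π_k f_k(x), the posterior odds are π_i f_i(x) / (π_j f_j(x)).
Evaluate each component's likelihood at the observed value:
  L_1 = 0.18
  L_2 = 0.25
  L_3 = 0.1
Odds = (0.62/0.17) × (0.1/0.18) = 3.64706 × 0.555556 ≈ 2.0261

2.0261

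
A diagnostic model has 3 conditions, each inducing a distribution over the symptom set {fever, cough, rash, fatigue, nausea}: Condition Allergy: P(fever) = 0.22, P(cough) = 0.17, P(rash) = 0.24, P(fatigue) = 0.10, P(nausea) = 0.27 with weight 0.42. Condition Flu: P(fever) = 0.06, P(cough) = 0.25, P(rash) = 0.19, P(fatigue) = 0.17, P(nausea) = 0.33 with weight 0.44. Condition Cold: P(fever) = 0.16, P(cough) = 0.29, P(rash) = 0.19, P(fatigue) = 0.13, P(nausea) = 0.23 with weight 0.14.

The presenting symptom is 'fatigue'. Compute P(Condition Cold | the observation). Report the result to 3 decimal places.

0.135

Posterior ∝ prior × likelihood, so P(k | x) ∝ P(Z=k) f_k(x); normalise over all components.
Component likelihoods at x = 'fatigue':
  f_Allergy = P(fatigue | comp) = 0.10
  f_Flu = P(fatigue | comp) = 0.17
  f_Cold = P(fatigue | comp) = 0.13
Weight by the priors:
  P(Z=Allergy)·f_Allergy = 0.42 × 0.1 = 0.042
  P(Z=Flu)·f_Flu = 0.44 × 0.17 = 0.0748
  P(Z=Cold)·f_Cold = 0.14 × 0.13 = 0.0182
Evidence: 0.042 + 0.0748 + 0.0182 = 0.135
P(Condition Cold | the observation) = 0.0182 / 0.135 ≈ 0.135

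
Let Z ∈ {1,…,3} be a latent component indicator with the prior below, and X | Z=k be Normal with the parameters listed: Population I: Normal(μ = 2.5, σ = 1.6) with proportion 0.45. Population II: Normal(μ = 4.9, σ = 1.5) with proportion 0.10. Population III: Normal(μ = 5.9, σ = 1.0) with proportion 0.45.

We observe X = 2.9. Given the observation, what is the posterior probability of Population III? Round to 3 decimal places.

0.016

P(component k | x) = π_k·f_k(x) / marginal(x), where marginal(x) = Σ_j π_j·f_j(x).
Component likelihoods at x = 2.9:
  p_I = 0.241668
  p_II = 0.10934
  p_III = 0.00443185
Unnormalised posteriors:
  π_I·p_I = 0.45 × 0.241668 = 0.10875
  π_II·p_II = 0.10 × 0.10934 = 0.010934
  π_III·p_III = 0.45 × 0.00443185 = 0.00199433
Evidence: 0.10875 + 0.010934 + 0.00199433 = 0.121679
So the posterior for Population III is 0.00199433 / 0.121679 ≈ 0.016.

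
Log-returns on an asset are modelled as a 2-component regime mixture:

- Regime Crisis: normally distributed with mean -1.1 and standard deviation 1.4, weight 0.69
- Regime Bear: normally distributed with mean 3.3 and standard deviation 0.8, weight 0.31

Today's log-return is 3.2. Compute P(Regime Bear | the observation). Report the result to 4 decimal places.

Apply Bayes' rule: the posterior for each component is proportional to its prior times its likelihood at x.
Evaluate each component's likelihood at the observed value:
  L_Crisis = 0.00254851
  L_Bear = 0.494797
Prior × likelihood for each component:
  π_Crisis·L_Crisis = 0.69 × 0.00254851 = 0.00175847
  π_Bear·L_Bear = 0.31 × 0.494797 = 0.153387
Marginal: 0.00175847 + 0.153387 = 0.155146
So the posterior for Regime Bear is 0.153387 / 0.155146 ≈ 0.9887.

0.9887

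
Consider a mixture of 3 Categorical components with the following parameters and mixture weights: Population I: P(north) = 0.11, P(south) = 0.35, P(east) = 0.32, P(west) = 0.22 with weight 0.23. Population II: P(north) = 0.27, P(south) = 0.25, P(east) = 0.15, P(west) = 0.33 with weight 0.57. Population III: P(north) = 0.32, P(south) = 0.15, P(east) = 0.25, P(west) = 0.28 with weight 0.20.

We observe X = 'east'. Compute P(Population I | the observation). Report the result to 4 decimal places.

0.3520

P(component k | x) = P(Z=k)·f_k(x) / marginal(x), where marginal(x) = Σ_j P(Z=j)·f_j(x).
Categorical probabilities:
  f_I = 0.32
  f_II = 0.15
  f_III = 0.25
Weight by the priors:
  P(Z=I)·f_I = 0.23 × 0.32 = 0.0736
  P(Z=II)·f_II = 0.57 × 0.15 = 0.0855
  P(Z=III)·f_III = 0.20 × 0.25 = 0.05
Denominator: 0.0736 + 0.0855 + 0.05 = 0.2091
P(Population I | the observation) ≈ 0.3520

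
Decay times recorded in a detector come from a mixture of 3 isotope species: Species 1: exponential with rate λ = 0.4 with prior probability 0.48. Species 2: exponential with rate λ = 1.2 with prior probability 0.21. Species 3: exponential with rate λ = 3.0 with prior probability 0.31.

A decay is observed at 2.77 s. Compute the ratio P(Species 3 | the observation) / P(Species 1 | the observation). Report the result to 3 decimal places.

0.004

Only the two components matter; the odds are (P(Z=i) f_i(x)) / (P(Z=j) f_j(x)).
Exponential densities:
  p_1 = 0.132087
  p_2 = 0.0432102
  p_3 = 0.000738132
Posterior odds = (P(Z=3)·p_3) / (P(Z=1)·p_1) = (0.31·0.000738132) / (0.48·0.132087) = 0.000228821 / 0.063402 ≈ 0.004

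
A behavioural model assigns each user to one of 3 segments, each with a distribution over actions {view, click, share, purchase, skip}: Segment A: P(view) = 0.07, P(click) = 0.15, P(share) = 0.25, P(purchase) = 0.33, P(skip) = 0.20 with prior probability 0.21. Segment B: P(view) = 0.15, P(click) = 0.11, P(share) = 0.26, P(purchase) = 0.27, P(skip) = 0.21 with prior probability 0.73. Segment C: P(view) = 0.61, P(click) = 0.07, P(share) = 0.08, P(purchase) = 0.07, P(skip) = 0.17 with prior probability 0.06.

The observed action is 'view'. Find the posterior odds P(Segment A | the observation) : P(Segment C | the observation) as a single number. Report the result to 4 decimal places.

Since P(k|x) ∝ w_k f_k(x), the posterior odds are w_i f_i(x) / (w_j f_j(x)).
Component likelihoods at x = 'view':
  f_A = 0.07
  f_B = 0.15
  f_C = 0.61
0.0147 / 0.0366 ≈ 0.4016

0.4016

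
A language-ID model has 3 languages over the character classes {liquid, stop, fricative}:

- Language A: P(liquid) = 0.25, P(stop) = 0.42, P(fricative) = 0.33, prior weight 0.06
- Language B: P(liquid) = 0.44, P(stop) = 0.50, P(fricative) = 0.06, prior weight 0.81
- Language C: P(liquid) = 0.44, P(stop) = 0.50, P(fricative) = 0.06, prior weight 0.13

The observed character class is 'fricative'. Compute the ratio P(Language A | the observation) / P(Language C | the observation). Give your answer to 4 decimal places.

2.5385

The posterior odds equal the prior odds times the likelihood ratio: (w_i/w_j)·(f_i(x)/f_j(x)).
Component likelihoods at x = 'fricative':
  f_A = P(fricative | comp) = 0.33
  f_B = P(fricative | comp) = 0.06
  f_C = P(fricative | comp) = 0.06
Posterior odds = (w_A·f_A) / (w_C·f_C) = (0.06·0.33) / (0.13·0.06) = 0.0198 / 0.0078 ≈ 2.5385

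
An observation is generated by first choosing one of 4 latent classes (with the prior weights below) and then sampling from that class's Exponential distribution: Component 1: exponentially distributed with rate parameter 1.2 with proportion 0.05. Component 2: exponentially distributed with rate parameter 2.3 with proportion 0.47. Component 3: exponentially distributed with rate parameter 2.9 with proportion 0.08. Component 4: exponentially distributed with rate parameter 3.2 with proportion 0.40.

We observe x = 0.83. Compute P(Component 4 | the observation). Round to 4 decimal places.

P(component k | x) = w_k·f_k(x) / marginal(x), where marginal(x) = Σ_j w_j·f_j(x).
Evaluate each component's likelihood at the observed value:
  L_1 = 0.443225
  L_2 = 0.340926
  L_3 = 0.261247
  L_4 = 0.224731
Prior × likelihood for each component:
  w_1·L_1 = 0.05 × 0.443225 = 0.0221612
  w_2·L_2 = 0.47 × 0.340926 = 0.160235
  w_3·L_3 = 0.08 × 0.261247 = 0.0208998
  w_4·L_4 = 0.40 × 0.224731 = 0.0898926
Normaliser: 0.0221612 + 0.160235 + 0.0208998 + 0.0898926 = 0.293189
P(Component 4 | data) ≈ 0.3066

0.3066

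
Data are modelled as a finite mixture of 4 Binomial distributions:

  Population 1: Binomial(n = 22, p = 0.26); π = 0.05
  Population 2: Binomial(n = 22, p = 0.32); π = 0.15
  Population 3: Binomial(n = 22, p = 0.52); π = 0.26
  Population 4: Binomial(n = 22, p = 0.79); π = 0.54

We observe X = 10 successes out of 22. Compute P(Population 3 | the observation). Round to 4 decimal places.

0.7495

The responsibility of component k is π_k f_k(x) divided by Σ_j π_j f_j(x).
Evaluate each component's likelihood at the observed value:
  p_1 = C(22,10)·0.26^10·0.74^12 = 646646·1.41167e-06·0.0269638 = 0.0246139
  p_2 = C(22,10)·0.32^10·0.68^12 = 646646·1.1259e-05·0.00977478 = 0.0711661
  p_3 = C(22,10)·0.52^10·0.48^12 = 646646·0.00144555·0.000149587 = 0.139828
  p_4 = C(22,10)·0.79^10·0.21^12 = 646646·0.0946828·7.35583e-09 = 0.00045037
Unnormalised posteriors:
  π_1·p_1 = 0.05 × 0.0246139 = 0.0012307
  π_2·p_2 = 0.15 × 0.0711661 = 0.0106749
  π_3·p_3 = 0.26 × 0.139828 = 0.0363553
  π_4·p_4 = 0.54 × 0.00045037 = 0.0002432
Evidence: 0.0012307 + 0.0106749 + 0.0363553 + 0.0002432 = 0.0485042
Responsibility of Population 3: 0.0363553 / 0.0485042 ≈ 0.7495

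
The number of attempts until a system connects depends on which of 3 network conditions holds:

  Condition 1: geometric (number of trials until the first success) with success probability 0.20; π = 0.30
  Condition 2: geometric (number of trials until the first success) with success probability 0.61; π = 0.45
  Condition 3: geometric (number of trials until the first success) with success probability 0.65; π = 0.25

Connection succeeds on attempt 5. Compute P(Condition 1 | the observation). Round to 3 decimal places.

0.737

Apply Bayes' rule: the posterior for each component is proportional to its prior times its likelihood at x.
Component likelihoods at x = 5:
  L_1 = 0.20·(1−0.20)^4 = 0.20·0.4096 = 0.08192
  L_2 = 0.61·(1−0.61)^4 = 0.61·0.0231344 = 0.014112
  L_3 = 0.65·(1−0.65)^4 = 0.65·0.0150062 = 0.00975406
Unnormalised posteriors:
  P(Z=1)·L_1 = 0.30 × 0.08192 = 0.024576
  P(Z=2)·L_2 = 0.45 × 0.014112 = 0.0063504
  P(Z=3)·L_3 = 0.25 × 0.00975406 = 0.00243852
Evidence: 0.024576 + 0.0063504 + 0.00243852 = 0.0333649
Responsibility of Condition 1: 0.024576 / 0.0333649 ≈ 0.737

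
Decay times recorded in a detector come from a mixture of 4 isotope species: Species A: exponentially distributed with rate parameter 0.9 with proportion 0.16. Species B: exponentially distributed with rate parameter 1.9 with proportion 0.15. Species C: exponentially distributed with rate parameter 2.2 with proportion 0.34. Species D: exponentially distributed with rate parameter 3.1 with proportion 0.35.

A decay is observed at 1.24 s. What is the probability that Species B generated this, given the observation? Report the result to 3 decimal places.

0.185

Apply Bayes' rule: the posterior for each component is proportional to its prior times its likelihood at x.
Component likelihoods at x = 1.24 s:
  f_A = 0.294829
  f_B = 0.180117
  f_C = 0.14377
  f_D = 0.0663642
Unnormalised posteriors:
  P(Z=A)·f_A = 0.16 × 0.294829 = 0.0471726
  P(Z=B)·f_B = 0.15 × 0.180117 = 0.0270176
  P(Z=C)·f_C = 0.34 × 0.14377 = 0.0488817
  P(Z=D)·f_D = 0.35 × 0.0663642 = 0.0232275
Sum: 0.0471726 + 0.0270176 + 0.0488817 + 0.0232275 = 0.146299
Responsibility of Species B: 0.0270176 / 0.146299 ≈ 0.185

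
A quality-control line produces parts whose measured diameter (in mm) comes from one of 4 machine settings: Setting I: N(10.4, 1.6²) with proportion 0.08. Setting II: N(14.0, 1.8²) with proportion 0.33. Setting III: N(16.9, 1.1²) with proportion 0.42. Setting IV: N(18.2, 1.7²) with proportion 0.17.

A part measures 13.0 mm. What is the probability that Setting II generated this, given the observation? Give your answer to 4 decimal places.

Apply Bayes' rule: the posterior for each component is proportional to its prior times its likelihood at x.
Component likelihoods at x = 13.0 mm:
  L_I = 0.0665864
  L_II = 0.18994
  L_III = 0.000675963
  L_IV = 0.00218145
Prior × likelihood for each component:
  π_I·L_I = 0.08 × 0.0665864 = 0.00532691
  π_II·L_II = 0.33 × 0.18994 = 0.0626803
  π_III·L_III = 0.42 × 0.000675963 = 0.000283904
  π_IV·L_IV = 0.17 × 0.00218145 = 0.000370846
Normaliser: 0.00532691 + 0.0626803 + 0.000283904 + 0.000370846 = 0.0686619
So the posterior for Setting II is 0.0626803 / 0.0686619 ≈ 0.9129.

0.9129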